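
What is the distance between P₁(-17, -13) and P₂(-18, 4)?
Using the distance formula: d = sqrt((x₂-x₁)² + (y₂-y₁)²)
dx = (-18) - (-17) = -1
dy = 4 - (-13) = 17
d = sqrt((-1)² + 17²) = sqrt(1 + 289) = sqrt(290) = 17.03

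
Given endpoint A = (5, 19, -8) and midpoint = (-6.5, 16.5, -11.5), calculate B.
B = (2×(-6.5) - 5, 2×16.5 - 19, 2×(-11.5) - (-8)) = (-18, 14, -15)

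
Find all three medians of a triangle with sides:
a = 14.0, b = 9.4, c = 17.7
Using m_x = ½√(2y² + 2z² - x²):
m_a = ½√(2·9.4² + 2·17.7² - 14.0²) = ½√607.3 = 12.32
m_b = ½√(2·14.0² + 2·17.7² - 9.4²) = ½√930.22 = 15.25
m_c = ½√(2·14.0² + 2·9.4² - 17.7²) = ½√255.43 = 7.991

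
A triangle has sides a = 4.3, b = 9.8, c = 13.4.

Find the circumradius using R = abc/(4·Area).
s = (a+b+c)/2 = 13.75
Area = √(s(s-a)(s-b)(s-c)) = √(13.75·9.45·3.95·0.35) = 13.4029
R = abc/(4·Area) = (4.3·9.8·13.4)/(4·13.4029) = 564.676/53.6116 = 10.53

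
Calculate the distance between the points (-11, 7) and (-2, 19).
Using the distance formula: d = sqrt((x₂-x₁)² + (y₂-y₁)²)
dx = (-2) - (-11) = 9
dy = 19 - 7 = 12
d = sqrt(9² + 12²) = sqrt(81 + 144) = sqrt(225) = 15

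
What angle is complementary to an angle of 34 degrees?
Complementary angles sum to 90 degrees.
Other angle = 90 - 34
Other angle = 56 degrees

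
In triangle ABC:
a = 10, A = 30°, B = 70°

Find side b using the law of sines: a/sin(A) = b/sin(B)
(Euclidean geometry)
b = a·sin(B)/sin(A) = 10·sin(70°)/sin(30°)
b = 10·0.939693/0.500000 = 18.79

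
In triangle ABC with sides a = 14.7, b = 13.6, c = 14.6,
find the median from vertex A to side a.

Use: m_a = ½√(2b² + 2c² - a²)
m_a = ½√(2·13.6² + 2·14.6² - 14.7²)
m_a = ½√(369.92 + 426.32 - 216.09) = ½√580.15 = 12.04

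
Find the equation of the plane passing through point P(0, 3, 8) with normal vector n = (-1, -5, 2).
d = n·P = (-1)(0) + (-5)(3) + (2)(8) = 1
Plane: -x - 5y + 2z = 1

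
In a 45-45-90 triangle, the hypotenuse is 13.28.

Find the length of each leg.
In a 45-45-90 triangle, hypotenuse = leg·√2  →  leg = hypotenuse/√2
leg = 13.28/√2 = 9.39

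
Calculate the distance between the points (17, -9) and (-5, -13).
Using the distance formula: d = sqrt((x₂-x₁)² + (y₂-y₁)²)
dx = (-5) - 17 = -22
dy = (-13) - (-9) = -4
d = sqrt((-22)² + (-4)²) = sqrt(484 + 16) = sqrt(500) = 22.36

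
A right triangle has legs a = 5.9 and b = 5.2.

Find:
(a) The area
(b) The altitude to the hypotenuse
(a) Area = ½ab = ½·5.9·5.2 = 15.34
(b) Hypotenuse c = √(5.9² + 5.2²) = √61.85 = 7.86448
    Area = ½·c·h_c  →  h_c = 2·Area/c = 2·15.34/7.86448 = 3.901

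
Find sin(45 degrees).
sin(45 degrees) = sqrt(2)/2
Decimal approximation: 0.7071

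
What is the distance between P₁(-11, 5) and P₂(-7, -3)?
Using the distance formula: d = sqrt((x₂-x₁)² + (y₂-y₁)²)
dx = (-7) - (-11) = 4
dy = (-3) - 5 = -8
d = sqrt(4² + (-8)²) = sqrt(16 + 64) = sqrt(80) = 8.94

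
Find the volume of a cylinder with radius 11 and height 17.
Volume = pi * r² * h
Volume = pi * 11² * 17
Volume = pi * 121 * 17
Volume = pi * 2057
Volume = 6462.26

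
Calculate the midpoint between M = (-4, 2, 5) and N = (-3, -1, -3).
Midpoint = ((-4-3)/2, (2-1)/2, (5-3)/2) = (-3.5, 0.5, 1)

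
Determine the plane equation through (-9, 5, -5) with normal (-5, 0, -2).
d = n·P = (-5)(-9) + (0)(5) + (-2)(-5) = 55
Plane: -5x - 2z = 55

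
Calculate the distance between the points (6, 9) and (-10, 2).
Using the distance formula: d = sqrt((x₂-x₁)² + (y₂-y₁)²)
dx = (-10) - 6 = -16
dy = 2 - 9 = -7
d = sqrt((-16)² + (-7)²) = sqrt(256 + 49) = sqrt(305) = 17.46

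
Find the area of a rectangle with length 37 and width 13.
Area = length * width
Area = 37 * 13
Area = 481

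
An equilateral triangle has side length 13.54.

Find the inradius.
For an equilateral triangle, r = s/(2√3) where s is the side.
r = 13.54/(2√3) = 13.54/3.464102 = 3.909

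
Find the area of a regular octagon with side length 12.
For a regular 8-gon with side length s = 12:
Apothem a = s / (2*tan(pi/8)) = 12 / (2*tan(pi/8)) ≈ 14.4853
Perimeter P = 8 * 12 = 96
Area = (1/2) * P * a = (1/2) * 96 * 14.4853 = 695.29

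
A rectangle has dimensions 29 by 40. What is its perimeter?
Perimeter = 2 * (length + width)
Perimeter = 2 * (29 + 40)
Perimeter = 2 * 69
Perimeter = 138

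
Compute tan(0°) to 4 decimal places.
tan(0 degrees) = 0
Decimal approximation: 0.0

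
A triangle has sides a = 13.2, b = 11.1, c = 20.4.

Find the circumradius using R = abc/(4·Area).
s = (a+b+c)/2 = 22.35
Area = √(s(s-a)(s-b)(s-c)) = √(22.35·9.15·11.25·1.95) = 66.9797
R = abc/(4·Area) = (13.2·11.1·20.4)/(4·66.9797) = 2989.008/267.9188 = 11.16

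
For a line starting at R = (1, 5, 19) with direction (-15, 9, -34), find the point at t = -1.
P(-1) = (1 + (-15)(-1), 5 + 9(-1), 19 + (-34)(-1)) = (16, -4, 53)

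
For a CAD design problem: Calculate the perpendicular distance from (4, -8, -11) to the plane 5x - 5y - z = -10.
d = |5(4) + (-5)(-8) + (-1)(-11) - (-10)| / √(5² + (-5)² + (-1)²) = 81/√51 = 11.34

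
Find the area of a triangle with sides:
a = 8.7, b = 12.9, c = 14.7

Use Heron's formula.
s = (a+b+c)/2 = (8.7+12.9+14.7)/2 = 18.15
A = √(s(s-a)(s-b)(s-c)) = √(18.15·9.45·5.25·3.45)
A = √3106.61 = 55.74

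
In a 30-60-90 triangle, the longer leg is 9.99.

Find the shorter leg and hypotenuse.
In a 30-60-90 triangle, sides are in ratio 1 : √3 : 2.
Long leg = short leg·√3  →  short leg = 9.99/√3 = 5.768
Hypotenuse = 2·(short leg) = 2·9.99/√3 = 11.54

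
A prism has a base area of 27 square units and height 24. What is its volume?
Volume = base area * height
Volume = 27 * 24
Volume = 648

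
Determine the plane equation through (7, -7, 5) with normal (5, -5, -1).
d = n·P = (5)(7) + (-5)(-7) + (-1)(5) = 65
Plane: 5x - 5y - z = 65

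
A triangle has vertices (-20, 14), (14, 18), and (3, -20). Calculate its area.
Using the coordinate formula: Area = (1/2)|x₁(y₂-y₃) + x₂(y₃-y₁) + x₃(y₁-y₂)|
Area = (1/2)|(-20)(18-(-20)) + 14((-20)-14) + 3(14-18)|
Area = (1/2)|(-20)*38 + 14*(-34) + 3*(-4)|
Area = (1/2)|(-760) + (-476) + (-12)|
Area = (1/2)*1248 = 624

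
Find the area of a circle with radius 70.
Area = pi * r²
Area = pi * 70²
Area = pi * 4900
Area = 15393.80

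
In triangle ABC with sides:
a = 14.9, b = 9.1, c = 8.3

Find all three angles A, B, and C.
By the law of cosines:
cos(A) = (b² + c² - a²)/(2bc) = -0.465444  →  A = 117.7°
cos(B) = (a² + c² - b²)/(2ac) = 0.841312  →  B = 32.72°
cos(C) = (a² + b² - c²)/(2ab) = 0.870013  →  C = 29.54°
Check: A + B + C = 180.0° ✓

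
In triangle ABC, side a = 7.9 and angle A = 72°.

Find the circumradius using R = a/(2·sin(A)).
R = a/(2·sin(A)) = 7.9/(2·sin(72°))
R = 7.9/(2·0.951057) = 7.9/1.902113 = 4.153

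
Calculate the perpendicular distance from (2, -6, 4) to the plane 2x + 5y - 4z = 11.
d = |2(2) + 5(-6) + (-4)(4) - (11)| / √(2² + 5² + (-4)²) = 53/√45 = 7.901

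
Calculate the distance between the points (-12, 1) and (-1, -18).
Using the distance formula: d = sqrt((x₂-x₁)² + (y₂-y₁)²)
dx = (-1) - (-12) = 11
dy = (-18) - 1 = -19
d = sqrt(11² + (-19)²) = sqrt(121 + 361) = sqrt(482) = 21.95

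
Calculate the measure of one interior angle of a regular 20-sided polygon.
Interior angle of a regular n-gon = (n-2)*180/n
Interior angle = (20-2)*180/20
Interior angle = 18*180/20
Interior angle = 3240/20
Interior angle = 162 degrees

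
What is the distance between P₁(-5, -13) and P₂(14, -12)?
Using the distance formula: d = sqrt((x₂-x₁)² + (y₂-y₁)²)
dx = 14 - (-5) = 19
dy = (-12) - (-13) = 1
d = sqrt(19² + 1²) = sqrt(361 + 1) = sqrt(362) = 19.03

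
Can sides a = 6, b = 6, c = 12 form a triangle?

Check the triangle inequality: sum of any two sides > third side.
No: 6 + 6 = 12 is not > 12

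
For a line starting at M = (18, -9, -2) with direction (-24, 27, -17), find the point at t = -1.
P(-1) = (18 + (-24)(-1), -9 + 27(-1), -2 + (-17)(-1)) = (42, -36, 15)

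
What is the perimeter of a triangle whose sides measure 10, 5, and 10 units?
Perimeter = sum of all sides
Perimeter = 10 + 5 + 10
Perimeter = 25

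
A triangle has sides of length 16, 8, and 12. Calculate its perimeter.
Perimeter = sum of all sides
Perimeter = 16 + 8 + 12
Perimeter = 36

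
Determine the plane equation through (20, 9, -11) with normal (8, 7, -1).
d = n·P = (8)(20) + (7)(9) + (-1)(-11) = 234
Plane: 8x + 7y - z = 234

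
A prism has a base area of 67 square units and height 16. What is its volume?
Volume = base area * height
Volume = 67 * 16
Volume = 1072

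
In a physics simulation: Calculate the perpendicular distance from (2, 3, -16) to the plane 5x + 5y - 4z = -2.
d = |5(2) + 5(3) + (-4)(-16) - (-2)| / √(5² + 5² + (-4)²) = 91/√66 = 11.2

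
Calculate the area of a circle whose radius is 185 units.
Area = pi * r²
Area = pi * 185²
Area = pi * 34225
Area = 107521.01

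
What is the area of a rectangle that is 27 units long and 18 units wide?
Area = length * width
Area = 27 * 18
Area = 486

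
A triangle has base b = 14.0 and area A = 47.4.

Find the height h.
A = ½bh  →  h = 2A/b
h = 2·47.4/14.0 = 6.771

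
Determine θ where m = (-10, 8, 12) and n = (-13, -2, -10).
m·n = -6, |m|² = 308, |n|² = 273
cos θ = -6/√84084 ≈ -0.02069
θ ≈ 91.19°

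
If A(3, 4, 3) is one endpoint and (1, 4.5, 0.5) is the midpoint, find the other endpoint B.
B = (2×1 - 3, 2×4.5 - 4, 2×0.5 - 3) = (-1, 5, -2)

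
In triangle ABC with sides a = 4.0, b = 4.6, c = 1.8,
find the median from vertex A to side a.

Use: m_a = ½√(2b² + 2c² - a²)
m_a = ½√(2·4.6² + 2·1.8² - 4.0²)
m_a = ½√(42.32 + 6.48 - 16) = ½√32.8 = 2.864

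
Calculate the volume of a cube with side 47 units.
Volume = s³
Volume = 47³
Volume = 103823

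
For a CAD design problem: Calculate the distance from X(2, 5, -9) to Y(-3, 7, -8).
d = √[(-5)² + (2)² + (1)²] = √30 = 5.477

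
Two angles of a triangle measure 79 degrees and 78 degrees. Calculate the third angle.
Sum of angles in a triangle = 180 degrees
Third angle = 180 - 79 - 78
Third angle = 23 degrees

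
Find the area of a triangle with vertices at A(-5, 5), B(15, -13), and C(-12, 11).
Using the coordinate formula: Area = (1/2)|x₁(y₂-y₃) + x₂(y₃-y₁) + x₃(y₁-y₂)|
Area = (1/2)|(-5)((-13)-11) + 15(11-5) + (-12)(5-(-13))|
Area = (1/2)|(-5)*(-24) + 15*6 + (-12)*18|
Area = (1/2)|120 + 90 + (-216)|
Area = (1/2)*6 = 3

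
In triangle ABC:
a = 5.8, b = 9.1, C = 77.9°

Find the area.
Using A = ½ab·sin(C):
A = ½·5.8·9.1·sin(77.9°) = ½·52.78·0.977783 = 25.8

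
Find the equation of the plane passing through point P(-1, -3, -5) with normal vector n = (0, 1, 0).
d = n·P = (0)(-1) + (1)(-3) + (0)(-5) = -3
Plane: y = -3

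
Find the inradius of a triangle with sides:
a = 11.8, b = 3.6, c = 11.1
s = (a+b+c)/2 = (11.8+3.6+11.1)/2 = 13.25
Area = √(s(s-a)(s-b)(s-c)) = √(13.25·1.45·9.65·2.15) = 19.9653
r = Area/s = 19.9653/13.25 = 1.507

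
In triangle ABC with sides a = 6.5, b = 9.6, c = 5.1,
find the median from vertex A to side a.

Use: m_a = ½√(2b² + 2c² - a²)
m_a = ½√(2·9.6² + 2·5.1² - 6.5²)
m_a = ½√(184.32 + 52.02 - 42.25) = ½√194.09 = 6.966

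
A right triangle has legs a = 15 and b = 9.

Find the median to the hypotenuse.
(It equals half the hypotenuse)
Hypotenuse c = √(15² + 9²) = √306 = 17.4929
Median to hypotenuse = c/2 = 8.746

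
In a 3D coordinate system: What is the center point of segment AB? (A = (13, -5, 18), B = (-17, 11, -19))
Midpoint = ((13-17)/2, (-5+11)/2, (18-19)/2) = (-2, 3, -0.5)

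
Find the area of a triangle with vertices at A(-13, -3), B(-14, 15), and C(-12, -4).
Using the coordinate formula: Area = (1/2)|x₁(y₂-y₃) + x₂(y₃-y₁) + x₃(y₁-y₂)|
Area = (1/2)|(-13)(15-(-4)) + (-14)((-4)-(-3)) + (-12)((-3)-15)|
Area = (1/2)|(-13)*19 + (-14)*(-1) + (-12)*(-18)|
Area = (1/2)|(-247) + 14 + 216|
Area = (1/2)*17 = 8.50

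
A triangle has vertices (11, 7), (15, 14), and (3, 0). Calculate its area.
Using the coordinate formula: Area = (1/2)|x₁(y₂-y₃) + x₂(y₃-y₁) + x₃(y₁-y₂)|
Area = (1/2)|11(14-0) + 15(0-7) + 3(7-14)|
Area = (1/2)|11*14 + 15*(-7) + 3*(-7)|
Area = (1/2)|154 + (-105) + (-21)|
Area = (1/2)*28 = 14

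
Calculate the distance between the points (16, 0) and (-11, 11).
Using the distance formula: d = sqrt((x₂-x₁)² + (y₂-y₁)²)
dx = (-11) - 16 = -27
dy = 11 - 0 = 11
d = sqrt((-27)² + 11²) = sqrt(729 + 121) = sqrt(850) = 29.15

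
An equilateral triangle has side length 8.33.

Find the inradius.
For an equilateral triangle, r = s/(2√3) where s is the side.
r = 8.33/(2√3) = 8.33/3.464102 = 2.405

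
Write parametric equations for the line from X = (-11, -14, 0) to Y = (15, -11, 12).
Direction vector d = Y - X = (26, 3, 12)
x = -11 + 26t, y = -14 + 3t, z = 0 + 12t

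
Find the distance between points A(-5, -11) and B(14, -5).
Using the distance formula: d = sqrt((x₂-x₁)² + (y₂-y₁)²)
dx = 14 - (-5) = 19
dy = (-5) - (-11) = 6
d = sqrt(19² + 6²) = sqrt(361 + 36) = sqrt(397) = 19.92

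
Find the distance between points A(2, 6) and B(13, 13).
Using the distance formula: d = sqrt((x₂-x₁)² + (y₂-y₁)²)
dx = 13 - 2 = 11
dy = 13 - 6 = 7
d = sqrt(11² + 7²) = sqrt(121 + 49) = sqrt(170) = 13.04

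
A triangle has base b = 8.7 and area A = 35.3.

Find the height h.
A = ½bh  →  h = 2A/b
h = 2·35.3/8.7 = 8.115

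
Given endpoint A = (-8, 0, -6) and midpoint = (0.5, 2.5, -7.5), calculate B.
B = (2×0.5 - (-8), 2×2.5 - 0, 2×(-7.5) - (-6)) = (9, 5, -9)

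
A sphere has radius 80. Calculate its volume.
Volume = (4/3) * pi * r³
Volume = (4/3) * pi * 80³
Volume = (4/3) * pi * 512000
Volume = 2144660.58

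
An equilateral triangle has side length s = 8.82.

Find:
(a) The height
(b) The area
(a) Height h = s·√3/2 = 8.82·√3/2 = 7.638
(b) Area = (√3/4)·s² = (√3/4)·8.82² = (√3/4)·77.7924 = 33.69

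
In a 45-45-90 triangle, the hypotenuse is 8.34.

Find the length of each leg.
In a 45-45-90 triangle, hypotenuse = leg·√2  →  leg = hypotenuse/√2
leg = 8.34/√2 = 5.897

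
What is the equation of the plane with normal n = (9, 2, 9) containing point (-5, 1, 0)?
d = n·P = (9)(-5) + (2)(1) + (9)(0) = -43
Plane: 9x + 2y + 9z = -43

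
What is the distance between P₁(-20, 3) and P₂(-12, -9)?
Using the distance formula: d = sqrt((x₂-x₁)² + (y₂-y₁)²)
dx = (-12) - (-20) = 8
dy = (-9) - 3 = -12
d = sqrt(8² + (-12)²) = sqrt(64 + 144) = sqrt(208) = 14.42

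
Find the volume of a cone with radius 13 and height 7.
Volume = (1/3) * pi * r² * h
Volume = (1/3) * pi * 13² * 7
Volume = (1/3) * pi * 169 * 7
Volume = (1/3) * pi * 1183
Volume = 1238.83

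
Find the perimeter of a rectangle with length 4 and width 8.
Perimeter = 2 * (length + width)
Perimeter = 2 * (4 + 8)
Perimeter = 2 * 12
Perimeter = 24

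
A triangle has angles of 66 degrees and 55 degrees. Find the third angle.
Sum of angles in a triangle = 180 degrees
Third angle = 180 - 66 - 55
Third angle = 59 degrees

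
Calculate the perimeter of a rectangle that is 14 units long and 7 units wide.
Perimeter = 2 * (length + width)
Perimeter = 2 * (14 + 7)
Perimeter = 2 * 21
Perimeter = 42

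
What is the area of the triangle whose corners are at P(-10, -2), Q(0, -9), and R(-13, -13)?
Using the coordinate formula: Area = (1/2)|x₁(y₂-y₃) + x₂(y₃-y₁) + x₃(y₁-y₂)|
Area = (1/2)|(-10)((-9)-(-13)) + 0((-13)-(-2)) + (-13)((-2)-(-9))|
Area = (1/2)|(-10)*4 + 0*(-11) + (-13)*7|
Area = (1/2)|(-40) + 0 + (-91)|
Area = (1/2)*131 = 65.50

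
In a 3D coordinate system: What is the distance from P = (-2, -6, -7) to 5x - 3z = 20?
d = |5(-2) + 0(-6) + (-3)(-7) - (20)| / √(5² + 0² + (-3)²) = 9/√34 = 1.543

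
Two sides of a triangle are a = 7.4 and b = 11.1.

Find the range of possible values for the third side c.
By the triangle inequality: |a - b| < c < a + b
|7.4 - 11.1| < c < 7.4 + 11.1
3.7 < c < 18.5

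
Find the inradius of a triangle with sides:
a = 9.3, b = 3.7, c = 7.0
s = (a+b+c)/2 = (9.3+3.7+7.0)/2 = 10
Area = √(s(s-a)(s-b)(s-c)) = √(10·0.7·6.3·3) = 11.5022
r = Area/s = 11.5022/10 = 1.15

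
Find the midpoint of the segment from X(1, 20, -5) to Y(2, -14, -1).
Midpoint = ((1+2)/2, (20-14)/2, (-5-1)/2) = (1.5, 3, -3)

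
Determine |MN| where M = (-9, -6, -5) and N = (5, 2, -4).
d = √[(14)² + (8)² + (1)²] = √261 = 16.16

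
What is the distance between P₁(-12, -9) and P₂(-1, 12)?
Using the distance formula: d = sqrt((x₂-x₁)² + (y₂-y₁)²)
dx = (-1) - (-12) = 11
dy = 12 - (-9) = 21
d = sqrt(11² + 21²) = sqrt(121 + 441) = sqrt(562) = 23.71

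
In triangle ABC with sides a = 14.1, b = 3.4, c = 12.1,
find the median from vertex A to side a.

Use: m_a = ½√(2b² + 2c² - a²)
m_a = ½√(2·3.4² + 2·12.1² - 14.1²)
m_a = ½√(23.12 + 292.82 - 198.81) = ½√117.13 = 5.411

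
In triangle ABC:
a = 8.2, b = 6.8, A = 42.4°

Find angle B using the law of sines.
sin(B)/b = sin(A)/a
sin(B) = b·sin(A)/a = 6.8·sin(42.4°)/8.2 = 0.559178
B = arcsin(0.559178) = 34°  (b ≤ a, so B ≤ A and the acute solution is unique)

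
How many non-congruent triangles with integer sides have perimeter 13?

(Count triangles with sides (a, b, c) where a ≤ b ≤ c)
With a ≤ b ≤ c and a + b + c = 13, the triangle inequality a + b > c gives c < 13/2, so c ≤ 6.
Iterate a from 1 to ⌊p/3⌋ = 4; for each a, b ranges from a to ⌊(p−a)/2⌋ with c = p − a − b, keeping only c ≥ b.
Triples: (1, 6, 6), (2, 5, 6), (3, 4, 6), …
Count = 5 triangles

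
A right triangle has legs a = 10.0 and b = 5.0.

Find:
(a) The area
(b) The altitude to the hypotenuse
(a) Area = ½ab = ½·10.0·5.0 = 25
(b) Hypotenuse c = √(10.0² + 5.0²) = √125 = 11.1803
    Area = ½·c·h_c  →  h_c = 2·Area/c = 2·25/11.1803 = 4.472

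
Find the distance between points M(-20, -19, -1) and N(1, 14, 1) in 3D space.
d = √[(21)² + (33)² + (2)²] = √1534 = 39.17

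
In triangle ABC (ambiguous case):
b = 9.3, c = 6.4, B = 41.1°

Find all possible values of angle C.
sin(C)/c = sin(B)/b  →  sin(C) = c·sin(B)/b = 6.4·sin(41.1°)/9.3 = 0.452387
C₁ = arcsin(0.452387) = 26.9°,  C₂ = 180° - C₁ = 153.1°
Check C₂: A = 180° - 41.1° - 153.1° = -14.2° ≤ 0, rejected
C = 26.9° (one solution)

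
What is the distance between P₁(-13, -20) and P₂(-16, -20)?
Using the distance formula: d = sqrt((x₂-x₁)² + (y₂-y₁)²)
dx = (-16) - (-13) = -3
dy = (-20) - (-20) = 0
d = sqrt((-3)² + 0²) = sqrt(9 + 0) = sqrt(9) = 3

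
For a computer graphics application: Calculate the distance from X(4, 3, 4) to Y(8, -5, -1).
d = √[(4)² + (-8)² + (-5)²] = √105 = 10.25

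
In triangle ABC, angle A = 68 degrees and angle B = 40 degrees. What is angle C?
Sum of angles in a triangle = 180 degrees
Third angle = 180 - 68 - 40
Third angle = 72 degrees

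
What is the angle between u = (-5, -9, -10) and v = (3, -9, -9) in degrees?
u·v = 156, |u|² = 206, |v|² = 171
cos θ = 156/√35226 ≈ 0.8312
θ ≈ 33.78°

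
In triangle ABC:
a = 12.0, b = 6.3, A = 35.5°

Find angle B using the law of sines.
sin(B)/b = sin(A)/a
sin(B) = b·sin(A)/a = 6.3·sin(35.5°)/12.0 = 0.304869
B = arcsin(0.304869) = 17.75°  (b ≤ a, so B ≤ A and the acute solution is unique)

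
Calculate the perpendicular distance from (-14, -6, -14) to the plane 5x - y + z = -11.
d = |5(-14) + (-1)(-6) + 1(-14) - (-11)| / √(5² + (-1)² + 1²) = 67/√27 = 12.89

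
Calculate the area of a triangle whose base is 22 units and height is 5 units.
Area = (1/2) * base * height
Area = (1/2) * 22 * 5
Area = 55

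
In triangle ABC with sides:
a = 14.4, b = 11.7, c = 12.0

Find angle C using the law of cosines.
cos(C) = (a² + b² - c²)/(2ab)
cos(C) = (14.4² + 11.7² - 12.0²)/(2·14.4·11.7) = 200.25/336.96 = 0.594284
C = arccos(0.594284) = 53.54°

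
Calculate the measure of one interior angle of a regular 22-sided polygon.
Interior angle of a regular n-gon = (n-2)*180/n
Interior angle = (22-2)*180/22
Interior angle = 20*180/22
Interior angle = 3600/22
Interior angle = 163.64 degrees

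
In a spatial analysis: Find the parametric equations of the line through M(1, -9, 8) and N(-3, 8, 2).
Direction vector d = N - M = (-4, 17, -6)
x = 1 - 4t, y = -9 + 17t, z = 8 - 6t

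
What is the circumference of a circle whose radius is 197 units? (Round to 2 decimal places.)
Circumference = 2 * pi * r
Circumference = 2 * pi * 197
Circumference = 1237.79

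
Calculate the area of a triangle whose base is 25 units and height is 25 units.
Area = (1/2) * base * height
Area = (1/2) * 25 * 25
Area = 312.50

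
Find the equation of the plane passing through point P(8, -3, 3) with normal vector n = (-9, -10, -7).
d = n·P = (-9)(8) + (-10)(-3) + (-7)(3) = -63
Plane: -9x - 10y - 7z = -63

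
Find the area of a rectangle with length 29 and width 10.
Area = length * width
Area = 29 * 10
Area = 290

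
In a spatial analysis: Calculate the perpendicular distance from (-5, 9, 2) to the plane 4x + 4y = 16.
d = |4(-5) + 4(9) + 0(2) - (16)| / √(4² + 4² + 0²) = 0/√32 = 0.0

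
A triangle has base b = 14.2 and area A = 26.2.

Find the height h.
A = ½bh  →  h = 2A/b
h = 2·26.2/14.2 = 3.69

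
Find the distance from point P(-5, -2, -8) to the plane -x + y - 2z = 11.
d = |(-1)(-5) + 1(-2) + (-2)(-8) - (11)| / √((-1)² + 1² + (-2)²) = 8/√6 = 3.266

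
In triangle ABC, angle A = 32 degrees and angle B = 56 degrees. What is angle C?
Sum of angles in a triangle = 180 degrees
Third angle = 180 - 32 - 56
Third angle = 92 degrees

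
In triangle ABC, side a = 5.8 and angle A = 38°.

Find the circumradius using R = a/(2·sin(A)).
R = a/(2·sin(A)) = 5.8/(2·sin(38°))
R = 5.8/(2·0.615661) = 5.8/1.231323 = 4.71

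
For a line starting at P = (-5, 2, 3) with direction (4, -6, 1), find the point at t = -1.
P(-1) = (-5 + 4(-1), 2 + (-6)(-1), 3 + 1(-1)) = (-9, 8, 2)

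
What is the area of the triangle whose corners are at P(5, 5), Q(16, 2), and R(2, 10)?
Using the coordinate formula: Area = (1/2)|x₁(y₂-y₃) + x₂(y₃-y₁) + x₃(y₁-y₂)|
Area = (1/2)|5(2-10) + 16(10-5) + 2(5-2)|
Area = (1/2)|5*(-8) + 16*5 + 2*3|
Area = (1/2)|(-40) + 80 + 6|
Area = (1/2)*46 = 23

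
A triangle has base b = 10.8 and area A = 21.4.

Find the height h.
A = ½bh  →  h = 2A/b
h = 2·21.4/10.8 = 3.963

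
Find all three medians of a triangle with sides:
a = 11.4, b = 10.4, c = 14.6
Using m_x = ½√(2y² + 2z² - x²):
m_a = ½√(2·10.4² + 2·14.6² - 11.4²) = ½√512.68 = 11.32
m_b = ½√(2·11.4² + 2·14.6² - 10.4²) = ½√578.08 = 12.02
m_c = ½√(2·11.4² + 2·10.4² - 14.6²) = ½√263.08 = 8.11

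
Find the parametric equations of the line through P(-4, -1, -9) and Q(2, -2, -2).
Direction vector d = Q - P = (6, -1, 7)
x = -4 + 6t, y = -1 - t, z = -9 + 7t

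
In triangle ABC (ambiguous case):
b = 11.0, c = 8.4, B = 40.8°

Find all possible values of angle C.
sin(C)/c = sin(B)/b  →  sin(C) = c·sin(B)/b = 8.4·sin(40.8°)/11.0 = 0.498976
C₁ = arcsin(0.498976) = 29.93°,  C₂ = 180° - C₁ = 150.07°
Check C₂: A = 180° - 40.8° - 150.07° = -10.87° ≤ 0, rejected
C = 29.93° (one solution)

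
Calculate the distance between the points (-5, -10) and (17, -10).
Using the distance formula: d = sqrt((x₂-x₁)² + (y₂-y₁)²)
dx = 17 - (-5) = 22
dy = (-10) - (-10) = 0
d = sqrt(22² + 0²) = sqrt(484 + 0) = sqrt(484) = 22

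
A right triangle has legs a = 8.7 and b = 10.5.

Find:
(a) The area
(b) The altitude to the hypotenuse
(a) Area = ½ab = ½·8.7·10.5 = 45.675
(b) Hypotenuse c = √(8.7² + 10.5²) = √185.94 = 13.636
    Area = ½·c·h_c  →  h_c = 2·Area/c = 2·45.675/13.636 = 6.699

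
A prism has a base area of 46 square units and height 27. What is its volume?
Volume = base area * height
Volume = 46 * 27
Volume = 1242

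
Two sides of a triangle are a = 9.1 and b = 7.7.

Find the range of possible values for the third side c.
By the triangle inequality: |a - b| < c < a + b
|9.1 - 7.7| < c < 9.1 + 7.7
1.4 < c < 16.8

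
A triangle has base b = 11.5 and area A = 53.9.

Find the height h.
A = ½bh  →  h = 2A/b
h = 2·53.9/11.5 = 9.374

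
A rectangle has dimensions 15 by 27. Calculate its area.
Area = length * width
Area = 15 * 27
Area = 405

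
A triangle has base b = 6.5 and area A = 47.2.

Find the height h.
A = ½bh  →  h = 2A/b
h = 2·47.2/6.5 = 14.52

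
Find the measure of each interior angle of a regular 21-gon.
Interior angle of a regular n-gon = (n-2)*180/n
Interior angle = (21-2)*180/21
Interior angle = 19*180/21
Interior angle = 3420/21
Interior angle = 162.86 degrees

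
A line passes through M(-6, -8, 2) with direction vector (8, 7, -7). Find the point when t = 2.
P(2) = (-6 + 8(2), -8 + 7(2), 2 + (-7)(2)) = (10, 6, -12)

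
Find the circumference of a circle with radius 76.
Circumference = 2 * pi * r
Circumference = 2 * pi * 76
Circumference = 477.52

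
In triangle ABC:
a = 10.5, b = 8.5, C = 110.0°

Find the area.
Using A = ½ab·sin(C):
A = ½·10.5·8.5·sin(110.0°) = ½·89.25·0.939693 = 41.93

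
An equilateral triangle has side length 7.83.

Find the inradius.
For an equilateral triangle, r = s/(2√3) where s is the side.
r = 7.83/(2√3) = 7.83/3.464102 = 2.26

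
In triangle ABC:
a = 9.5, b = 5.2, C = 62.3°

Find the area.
Using A = ½ab·sin(C):
A = ½·9.5·5.2·sin(62.3°) = ½·49.4·0.885394 = 21.87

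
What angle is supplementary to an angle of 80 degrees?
Supplementary angles sum to 180 degrees.
Other angle = 180 - 80
Other angle = 100 degrees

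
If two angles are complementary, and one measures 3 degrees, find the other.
Complementary angles sum to 90 degrees.
Other angle = 90 - 3
Other angle = 87 degrees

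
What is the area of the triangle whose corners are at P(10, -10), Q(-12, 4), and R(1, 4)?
Using the coordinate formula: Area = (1/2)|x₁(y₂-y₃) + x₂(y₃-y₁) + x₃(y₁-y₂)|
Area = (1/2)|10(4-4) + (-12)(4-(-10)) + 1((-10)-4)|
Area = (1/2)|10*0 + (-12)*14 + 1*(-14)|
Area = (1/2)|0 + (-168) + (-14)|
Area = (1/2)*182 = 91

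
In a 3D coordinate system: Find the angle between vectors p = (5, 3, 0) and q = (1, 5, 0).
p·q = 20, |p|² = 34, |q|² = 26
cos θ = 20/√884 ≈ 0.6727
θ ≈ 47.73°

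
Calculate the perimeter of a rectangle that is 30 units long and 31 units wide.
Perimeter = 2 * (length + width)
Perimeter = 2 * (30 + 31)
Perimeter = 2 * 61
Perimeter = 122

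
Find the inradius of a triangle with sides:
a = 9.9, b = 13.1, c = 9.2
s = (a+b+c)/2 = (9.9+13.1+9.2)/2 = 16.1
Area = √(s(s-a)(s-b)(s-c)) = √(16.1·6.2·3·6.9) = 45.4563
r = Area/s = 45.4563/16.1 = 2.823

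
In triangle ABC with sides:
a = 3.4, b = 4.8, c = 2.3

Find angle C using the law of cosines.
cos(C) = (a² + b² - c²)/(2ab)
cos(C) = (3.4² + 4.8² - 2.3²)/(2·3.4·4.8) = 29.31/32.64 = 0.897978
C = arccos(0.897978) = 26.11°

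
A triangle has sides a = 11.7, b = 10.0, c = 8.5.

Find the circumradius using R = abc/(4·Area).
s = (a+b+c)/2 = 15.1
Area = √(s(s-a)(s-b)(s-c)) = √(15.1·3.4·5.1·6.6) = 41.5705
R = abc/(4·Area) = (11.7·10.0·8.5)/(4·41.5705) = 994.5/166.282 = 5.981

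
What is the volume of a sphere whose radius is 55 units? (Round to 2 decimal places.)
Volume = (4/3) * pi * r³
Volume = (4/3) * pi * 55³
Volume = (4/3) * pi * 166375
Volume = 696909.97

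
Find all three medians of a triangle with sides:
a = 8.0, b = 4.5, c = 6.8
Using m_x = ½√(2y² + 2z² - x²):
m_a = ½√(2·4.5² + 2·6.8² - 8.0²) = ½√68.98 = 4.153
m_b = ½√(2·8.0² + 2·6.8² - 4.5²) = ½√200.23 = 7.075
m_c = ½√(2·8.0² + 2·4.5² - 6.8²) = ½√122.26 = 5.529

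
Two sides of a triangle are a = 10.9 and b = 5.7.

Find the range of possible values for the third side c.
By the triangle inequality: |a - b| < c < a + b
|10.9 - 5.7| < c < 10.9 + 5.7
5.2 < c < 16.6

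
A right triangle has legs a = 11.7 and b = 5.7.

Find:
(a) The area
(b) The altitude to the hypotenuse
(a) Area = ½ab = ½·11.7·5.7 = 33.345
(b) Hypotenuse c = √(11.7² + 5.7²) = √169.38 = 13.0146
    Area = ½·c·h_c  →  h_c = 2·Area/c = 2·33.345/13.0146 = 5.124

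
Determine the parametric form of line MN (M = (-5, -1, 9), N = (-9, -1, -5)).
Direction vector d = N - M = (-4, 0, -14)
x = -5 - 4t, y = -1, z = 9 - 14t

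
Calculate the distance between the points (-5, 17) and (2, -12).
Using the distance formula: d = sqrt((x₂-x₁)² + (y₂-y₁)²)
dx = 2 - (-5) = 7
dy = (-12) - 17 = -29
d = sqrt(7² + (-29)²) = sqrt(49 + 841) = sqrt(890) = 29.83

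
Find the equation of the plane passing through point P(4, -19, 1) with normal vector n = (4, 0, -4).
d = n·P = (4)(4) + (0)(-19) + (-4)(1) = 12
Plane: 4x - 4z = 12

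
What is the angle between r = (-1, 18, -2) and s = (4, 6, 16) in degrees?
r·s = 72, |r|² = 329, |s|² = 308
cos θ = 72/√101332 ≈ 0.2262
θ ≈ 76.93°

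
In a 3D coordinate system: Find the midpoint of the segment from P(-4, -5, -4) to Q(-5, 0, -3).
Midpoint = ((-4-5)/2, (-5+0)/2, (-4-3)/2) = (-4.5, -2.5, -3.5)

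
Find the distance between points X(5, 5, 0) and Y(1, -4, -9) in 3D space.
d = √[(-4)² + (-9)² + (-9)²] = √178 = 13.34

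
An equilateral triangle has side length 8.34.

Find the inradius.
For an equilateral triangle, r = s/(2√3) where s is the side.
r = 8.34/(2√3) = 8.34/3.464102 = 2.408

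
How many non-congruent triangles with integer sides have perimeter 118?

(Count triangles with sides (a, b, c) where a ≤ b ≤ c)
With a ≤ b ≤ c and a + b + c = 118, the triangle inequality a + b > c gives c < 118/2, so c ≤ 58.
Iterate a from 1 to ⌊p/3⌋ = 39; for each a, b ranges from a to ⌊(p−a)/2⌋ with c = p − a − b, keeping only c ≥ b.
Triples: (2, 58, 58), (3, 57, 58), (4, 56, 58), …
Count = 290 triangles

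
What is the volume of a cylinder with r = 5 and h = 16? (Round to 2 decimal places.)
Volume = pi * r² * h
Volume = pi * 5² * 16
Volume = pi * 25 * 16
Volume = pi * 400
Volume = 1256.64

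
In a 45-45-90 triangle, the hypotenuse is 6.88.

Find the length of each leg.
In a 45-45-90 triangle, hypotenuse = leg·√2  →  leg = hypotenuse/√2
leg = 6.88/√2 = 4.865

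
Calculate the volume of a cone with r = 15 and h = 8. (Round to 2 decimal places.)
Volume = (1/3) * pi * r² * h
Volume = (1/3) * pi * 15² * 8
Volume = (1/3) * pi * 225 * 8
Volume = (1/3) * pi * 1800
Volume = 1884.96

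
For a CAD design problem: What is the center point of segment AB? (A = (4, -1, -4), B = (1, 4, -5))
Midpoint = ((4+1)/2, (-1+4)/2, (-4-5)/2) = (2.5, 1.5, -4.5)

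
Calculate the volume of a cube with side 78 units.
Volume = s³
Volume = 78³
Volume = 474552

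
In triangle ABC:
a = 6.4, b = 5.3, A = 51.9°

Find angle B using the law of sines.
sin(B)/b = sin(A)/a
sin(B) = b·sin(A)/a = 5.3·sin(51.9°)/6.4 = 0.651681
B = arcsin(0.651681) = 40.67°  (b ≤ a, so B ≤ A and the acute solution is unique)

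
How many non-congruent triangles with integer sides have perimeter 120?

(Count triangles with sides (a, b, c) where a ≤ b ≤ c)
With a ≤ b ≤ c and a + b + c = 120, the triangle inequality a + b > c gives c < 120/2, so c ≤ 59.
Iterate a from 1 to ⌊p/3⌋ = 40; for each a, b ranges from a to ⌊(p−a)/2⌋ with c = p − a − b, keeping only c ≥ b.
Triples: (2, 59, 59), (3, 58, 59), (4, 57, 59), …
Count = 300 triangles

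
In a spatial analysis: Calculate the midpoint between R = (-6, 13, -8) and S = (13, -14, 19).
Midpoint = ((-6+13)/2, (13-14)/2, (-8+19)/2) = (3.5, -0.5, 5.5)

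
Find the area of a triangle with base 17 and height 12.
Area = (1/2) * base * height
Area = (1/2) * 17 * 12
Area = 102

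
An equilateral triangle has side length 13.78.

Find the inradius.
For an equilateral triangle, r = s/(2√3) where s is the side.
r = 13.78/(2√3) = 13.78/3.464102 = 3.978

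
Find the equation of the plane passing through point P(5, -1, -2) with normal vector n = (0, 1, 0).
d = n·P = (0)(5) + (1)(-1) + (0)(-2) = -1
Plane: y = -1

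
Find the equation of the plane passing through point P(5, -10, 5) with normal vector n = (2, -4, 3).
d = n·P = (2)(5) + (-4)(-10) + (3)(5) = 65
Plane: 2x - 4y + 3z = 65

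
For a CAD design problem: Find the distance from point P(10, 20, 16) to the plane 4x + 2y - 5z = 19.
d = |4(10) + 2(20) + (-5)(16) - (19)| / √(4² + 2² + (-5)²) = 19/√45 = 2.832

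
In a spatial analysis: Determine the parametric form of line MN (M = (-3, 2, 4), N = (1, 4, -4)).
Direction vector d = N - M = (4, 2, -8)
x = -3 + 4t, y = 2 + 2t, z = 4 - 8t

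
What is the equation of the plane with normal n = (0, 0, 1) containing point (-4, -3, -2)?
d = n·P = (0)(-4) + (0)(-3) + (1)(-2) = -2
Plane: z = -2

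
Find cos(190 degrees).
cos(190 degrees) = -0.9848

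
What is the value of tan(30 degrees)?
tan(30 degrees) = sqrt(3)/3
Decimal approximation: 0.5774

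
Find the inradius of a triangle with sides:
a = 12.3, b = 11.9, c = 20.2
s = (a+b+c)/2 = (12.3+11.9+20.2)/2 = 22.2
Area = √(s(s-a)(s-b)(s-c)) = √(22.2·9.9·10.3·2) = 67.2865
r = Area/s = 67.2865/22.2 = 3.031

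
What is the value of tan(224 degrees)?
tan(224 degrees) = 0.9657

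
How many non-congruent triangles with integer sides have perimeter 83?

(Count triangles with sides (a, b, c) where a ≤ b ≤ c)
With a ≤ b ≤ c and a + b + c = 83, the triangle inequality a + b > c gives c < 83/2, so c ≤ 41.
Iterate a from 1 to ⌊p/3⌋ = 27; for each a, b ranges from a to ⌊(p−a)/2⌋ with c = p − a − b, keeping only c ≥ b.
Triples: (1, 41, 41), (2, 40, 41), (3, 39, 41), …
Count = 154 triangles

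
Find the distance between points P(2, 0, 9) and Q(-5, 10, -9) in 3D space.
d = √[(-7)² + (10)² + (-18)²] = √473 = 21.75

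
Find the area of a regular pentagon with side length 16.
For a regular 5-gon with side length s = 16:
Apothem a = s / (2*tan(pi/5)) = 16 / (2*tan(pi/5)) ≈ 11.0111
Perimeter P = 5 * 16 = 80
Area = (1/2) * P * a = (1/2) * 80 * 11.0111 = 440.44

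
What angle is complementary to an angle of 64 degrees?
Complementary angles sum to 90 degrees.
Other angle = 90 - 64
Other angle = 26 degrees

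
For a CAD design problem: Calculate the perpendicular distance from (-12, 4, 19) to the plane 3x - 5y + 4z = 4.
d = |3(-12) + (-5)(4) + 4(19) - (4)| / √(3² + (-5)² + 4²) = 16/√50 = 2.263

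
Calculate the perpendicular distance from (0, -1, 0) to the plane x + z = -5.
d = |1(0) + 0(-1) + 1(0) - (-5)| / √(1² + 0² + 1²) = 5/√2 = 3.536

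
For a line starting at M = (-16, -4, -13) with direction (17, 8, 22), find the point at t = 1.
P(1) = (-16 + 17(1), -4 + 8(1), -13 + 22(1)) = (1, 4, 9)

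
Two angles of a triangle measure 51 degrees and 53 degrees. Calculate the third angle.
Sum of angles in a triangle = 180 degrees
Third angle = 180 - 51 - 53
Third angle = 76 degrees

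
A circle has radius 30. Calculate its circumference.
Circumference = 2 * pi * r
Circumference = 2 * pi * 30
Circumference = 188.50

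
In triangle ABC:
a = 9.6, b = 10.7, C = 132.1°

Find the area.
Using A = ½ab·sin(C):
A = ½·9.6·10.7·sin(132.1°) = ½·102.72·0.741976 = 38.11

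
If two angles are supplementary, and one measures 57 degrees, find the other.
Supplementary angles sum to 180 degrees.
Other angle = 180 - 57
Other angle = 123 degrees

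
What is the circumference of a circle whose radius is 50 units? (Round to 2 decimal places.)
Circumference = 2 * pi * r
Circumference = 2 * pi * 50
Circumference = 314.16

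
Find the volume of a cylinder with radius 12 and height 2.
Volume = pi * r² * h
Volume = pi * 12² * 2
Volume = pi * 144 * 2
Volume = pi * 288
Volume = 904.78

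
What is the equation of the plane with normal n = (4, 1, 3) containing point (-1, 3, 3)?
d = n·P = (4)(-1) + (1)(3) + (3)(3) = 8
Plane: 4x + y + 3z = 8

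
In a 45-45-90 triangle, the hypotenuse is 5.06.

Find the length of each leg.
In a 45-45-90 triangle, hypotenuse = leg·√2  →  leg = hypotenuse/√2
leg = 5.06/√2 = 3.578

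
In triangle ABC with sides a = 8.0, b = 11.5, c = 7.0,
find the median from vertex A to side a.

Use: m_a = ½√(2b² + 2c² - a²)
m_a = ½√(2·11.5² + 2·7.0² - 8.0²)
m_a = ½√(264.5 + 98 - 64) = ½√298.5 = 8.639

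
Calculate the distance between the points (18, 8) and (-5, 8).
Using the distance formula: d = sqrt((x₂-x₁)² + (y₂-y₁)²)
dx = (-5) - 18 = -23
dy = 8 - 8 = 0
d = sqrt((-23)² + 0²) = sqrt(529 + 0) = sqrt(529) = 23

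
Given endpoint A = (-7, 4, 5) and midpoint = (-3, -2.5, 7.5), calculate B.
B = (2×(-3) - (-7), 2×(-2.5) - 4, 2×7.5 - 5) = (1, -9, 10)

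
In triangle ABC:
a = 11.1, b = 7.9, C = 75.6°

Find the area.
Using A = ½ab·sin(C):
A = ½·11.1·7.9·sin(75.6°) = ½·87.69·0.968583 = 42.47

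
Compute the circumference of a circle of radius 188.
Circumference = 2 * pi * r
Circumference = 2 * pi * 188
Circumference = 1181.24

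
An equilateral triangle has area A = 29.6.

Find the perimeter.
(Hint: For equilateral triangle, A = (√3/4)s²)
A = (√3/4)s²  →  s² = 4A/√3 = 4·29.6/√3 = 68.3583
s = 8.26791
Perimeter = 3s = 24.8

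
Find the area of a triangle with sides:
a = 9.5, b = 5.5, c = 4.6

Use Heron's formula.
s = (a+b+c)/2 = (9.5+5.5+4.6)/2 = 9.8
A = √(s(s-a)(s-b)(s-c)) = √(9.8·0.3·4.3·5.2)
A = √65.7384 = 8.108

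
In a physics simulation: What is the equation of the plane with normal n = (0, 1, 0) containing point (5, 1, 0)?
d = n·P = (0)(5) + (1)(1) + (0)(0) = 1
Plane: y = 1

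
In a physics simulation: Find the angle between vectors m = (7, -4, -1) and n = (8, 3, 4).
m·n = 40, |m|² = 66, |n|² = 89
cos θ = 40/√5874 ≈ 0.5219
θ ≈ 58.54°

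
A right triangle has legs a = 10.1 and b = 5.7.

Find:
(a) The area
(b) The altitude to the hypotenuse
(a) Area = ½ab = ½·10.1·5.7 = 28.785
(b) Hypotenuse c = √(10.1² + 5.7²) = √134.5 = 11.5974
    Area = ½·c·h_c  →  h_c = 2·Area/c = 2·28.785/11.5974 = 4.964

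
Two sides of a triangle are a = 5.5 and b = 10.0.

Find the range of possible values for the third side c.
By the triangle inequality: |a - b| < c < a + b
|5.5 - 10.0| < c < 5.5 + 10.0
4.5 < c < 15.5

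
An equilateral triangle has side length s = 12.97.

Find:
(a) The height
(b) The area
(a) Height h = s·√3/2 = 12.97·√3/2 = 11.23
(b) Area = (√3/4)·s² = (√3/4)·12.97² = (√3/4)·168.221 = 72.84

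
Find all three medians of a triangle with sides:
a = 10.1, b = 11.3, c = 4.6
Using m_x = ½√(2y² + 2z² - x²):
m_a = ½√(2·11.3² + 2·4.6² - 10.1²) = ½√195.69 = 6.994
m_b = ½√(2·10.1² + 2·4.6² - 11.3²) = ½√118.65 = 5.446
m_c = ½√(2·10.1² + 2·11.3² - 4.6²) = ½√438.24 = 10.47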